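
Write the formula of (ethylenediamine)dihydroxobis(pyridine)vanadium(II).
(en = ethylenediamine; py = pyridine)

[V(en)(OH)2(py)2]

Ligands: 1 ethylenediamine (en, neutral), 2 hydroxo (OH, -1), 2 pyridine (py, neutral). Ligand charge sum = -2.
With V in oxidation state +2, the complex ion is [V...].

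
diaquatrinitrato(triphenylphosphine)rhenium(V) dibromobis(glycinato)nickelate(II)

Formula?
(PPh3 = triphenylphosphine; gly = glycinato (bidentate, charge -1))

[Re(H2O)2(NO3)3(PPh3)][NiBr2(gly)2]

Cation [Re…]: ligand charges -3, Re(V) ⇒ ion charge 2+.
Anion [Ni…]: ligand charges -4, Ni(II) ⇒ ion charge 2−.
One 2+ cation balances one 2− anion.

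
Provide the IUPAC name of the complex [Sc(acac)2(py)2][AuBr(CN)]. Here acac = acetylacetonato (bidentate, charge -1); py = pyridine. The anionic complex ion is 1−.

The complex anion is given as 1−; its ligand charges sum to -2, so Au = +1.
A 1:1 salt means the cation carries the equal and opposite charge, 1+.
Cation: ligand charges sum to -2; for the ion to be 1+, Sc = +3.

bis(acetylacetonato)bis(pyridine)scandium(III) bromocyanoaurate(I)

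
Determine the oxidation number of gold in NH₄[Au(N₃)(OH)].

+1

1 ammonium outside the brackets (+1 each) → the complex ion is 1−.
Ligand charges: 1×OH = -1; 1×N3 = -1; sum -2.
Au + (-2) = 1− ⇒ Au is +1.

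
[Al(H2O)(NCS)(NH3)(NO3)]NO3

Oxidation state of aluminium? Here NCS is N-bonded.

1 nitrate outside the brackets (-1 each) → the complex ion is 1+.
Ligand charges: 1×NH3 neutral; 1×H2O neutral; 1×NO3 = -1; 1×NCS = -1; sum -2.
Al + (-2) = 1+ ⇒ Al is +3.

+3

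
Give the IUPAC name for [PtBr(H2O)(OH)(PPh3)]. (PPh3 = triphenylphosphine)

There is no counter-ion, so the complex is neutral overall.
Ligand charges: 1×triphenylphosphine (neutral), 1×bromo (-1 each), 1×hydroxo (-1 each), 1×aqua (neutral); total -2. So Pt + (-2) = 0, giving Pt = +2.
Ligands are named alphabetically: aqua before bromo before hydroxo before triphenylphosphine.

aquabromohydroxo(triphenylphosphine)platinum(II)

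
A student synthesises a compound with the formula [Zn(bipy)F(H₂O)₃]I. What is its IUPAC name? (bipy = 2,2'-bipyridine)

triaqua(2,2'-bipyridine)fluorozinc(II) iodide

The 1 iodide counter-ion carries a total charge of -1, so each complex ion is 1+.
Ligand charges: 1×fluoro (-1 each), 3×aqua (neutral), 1×2,2'-bipyridine (neutral); total -1. So Zn + (-1) = 1+, giving Zn = +2.
Ligands are named alphabetically: aqua before bipyridine before fluoro.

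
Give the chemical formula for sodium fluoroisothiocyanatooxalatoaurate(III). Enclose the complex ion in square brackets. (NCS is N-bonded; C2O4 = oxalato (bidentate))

Na[Au(C2O4)F(NCS)]

Ligands: 1 isothiocyanato (NCS, -1), 1 oxalato (C2O4, -2), 1 fluoro (F, -1). Ligand charge sum = -4.
Charge balance with sodium (+1) requires 1 complex ion per 1 sodium.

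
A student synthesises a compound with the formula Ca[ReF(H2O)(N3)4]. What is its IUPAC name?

The 1 calcium counter-ion carries a total charge of +2, so each complex ion is 2−.
Ligand charges: 1×aqua (neutral), 4×azido (-1 each), 1×fluoro (-1 each); total -5. So Re + (-5) = 2−, giving Re = +3.
Ligands are named alphabetically: aqua before azido before fluoro.
The complex ion is anionic, so rhenium takes the -ate form rhenate(III).

calcium aquatetraazidofluororhenate(III)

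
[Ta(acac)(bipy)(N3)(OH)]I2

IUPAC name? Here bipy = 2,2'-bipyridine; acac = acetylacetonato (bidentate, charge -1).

(acetylacetonato)azido(2,2'-bipyridine)hydroxotantalum(V) iodide

The 2 iodide counter-ions carry a total charge of -2, so each complex ion is 2+.
Ligand charges: 1×2,2'-bipyridine (neutral), 1×azido (-1 each), 1×acetylacetonato (-1 each), 1×hydroxo (-1 each); total -3. So Ta + (-3) = 2+, giving Ta = +5.
Ligands are named alphabetically: acetylacetonato before azido before bipyridine before hydroxo.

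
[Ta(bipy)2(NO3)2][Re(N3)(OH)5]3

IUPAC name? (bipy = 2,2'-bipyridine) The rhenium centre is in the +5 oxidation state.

Re is given as +5; the anion's ligand charges sum to -6, so the complex anion is 1−.
With 3 anions per cation, the cation must be 3×1 = 3+.
Cation: ligand charges sum to -2; for the ion to be 3+, Ta = +5.

bis(2,2'-bipyridine)dinitratotantalum(V) azidopentahydroxorhenate(V)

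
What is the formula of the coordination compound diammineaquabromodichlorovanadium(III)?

Ligands: 1 aqua (H2O, neutral), 1 bromo (Br, -1), 2 chloro (Cl, -1), 2 ammine (NH3, neutral). Ligand charge sum = -3.
With V in oxidation state +3, the complex ion is [V...].

[VBrCl2(H2O)(NH3)2]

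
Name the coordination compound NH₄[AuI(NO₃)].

The 1 ammonium counter-ion carries a total charge of +1, so each complex ion is 1−.
Ligand charges: 1×nitrato (-1 each), 1×iodo (-1 each); total -2. So Au + (-2) = 1−, giving Au = +1.
Ligands are named alphabetically: iodo before nitrato.
The complex ion is anionic, so gold takes the -ate form aurate(I).

ammonium iodonitratoaurate(I)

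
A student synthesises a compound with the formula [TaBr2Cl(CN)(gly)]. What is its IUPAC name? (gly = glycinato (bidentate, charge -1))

There is no counter-ion, so the complex is neutral overall.
Ligand charges: 1×cyano (-1 each), 1×glycinato (-1 each), 1×chloro (-1 each), 2×bromo (-1 each); total -5. So Ta + (-5) = 0, giving Ta = +5.
Ligands are named alphabetically: bromo before chloro before cyano before glycinato.

dibromochlorocyano(glycinato)tantalum(V)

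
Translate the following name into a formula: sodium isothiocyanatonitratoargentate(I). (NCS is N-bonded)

Na[Ag(NCS)(NO3)]

Ligands: 1 isothiocyanato (NCS, -1), 1 nitrato (NO3, -1). Ligand charge sum = -2.
With Ag in oxidation state +1, the complex ion is [Ag...]^1−.
Charge balance with sodium (+1) requires 1 complex ion per 1 sodium.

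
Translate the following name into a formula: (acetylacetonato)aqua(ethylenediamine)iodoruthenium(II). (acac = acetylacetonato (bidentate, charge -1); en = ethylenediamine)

Ligands: 1 aqua (H2O, neutral), 1 iodo (I, -1), 1 acetylacetonato (acac, -1), 1 ethylenediamine (en, neutral). Ligand charge sum = -2.
With Ru in oxidation state +2, the complex ion is [Ru...].

[Ru(acac)(en)(H2O)I]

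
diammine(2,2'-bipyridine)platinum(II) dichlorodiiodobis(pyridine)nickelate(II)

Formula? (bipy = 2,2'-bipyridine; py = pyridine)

Cation [Pt…]: ligand charges 0, Pt(II) ⇒ ion charge 2+.
Anion [Ni…]: ligand charges -4, Ni(II) ⇒ ion charge 2−.

[Pt(bipy)(NH3)2][NiCl2I2(py)2]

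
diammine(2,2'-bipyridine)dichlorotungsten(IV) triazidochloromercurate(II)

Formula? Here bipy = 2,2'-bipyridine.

Cation [W…]: ligand charges -2, W(IV) ⇒ ion charge 2+.
Anion [Hg…]: ligand charges -4, Hg(II) ⇒ ion charge 2−.

[W(bipy)Cl2(NH3)2][HgCl(N3)3]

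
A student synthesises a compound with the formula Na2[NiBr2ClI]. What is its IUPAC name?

sodium dibromochloroiodonickelate(II)

The 2 sodium counter-ions carry a total charge of +2, so each complex ion is 2−.
Ligand charges: 1×iodo (-1 each), 1×chloro (-1 each), 2×bromo (-1 each); total -4. So Ni + (-4) = 2−, giving Ni = +2.
Ligands are named alphabetically: bromo before chloro before iodo.
The complex ion is anionic, so nickel takes the -ate form nickelate(II).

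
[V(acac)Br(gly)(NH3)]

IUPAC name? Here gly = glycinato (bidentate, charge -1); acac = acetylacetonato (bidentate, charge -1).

There is no counter-ion, so the complex is neutral overall.
Ligand charges: 1×ammine (neutral), 1×bromo (-1 each), 1×glycinato (-1 each), 1×acetylacetonato (-1 each); total -3. So V + (-3) = 0, giving V = +3.
Ligands are named alphabetically: acetylacetonato before ammine before bromo before glycinato.

(acetylacetonato)amminebromo(glycinato)vanadium(III)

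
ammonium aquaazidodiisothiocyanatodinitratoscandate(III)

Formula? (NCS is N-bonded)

(NH4)2[Sc(H2O)(N3)(NCS)2(NO3)2]

Ligands: 1 azido (N3, -1), 2 isothiocyanato (NCS, -1), 2 nitrato (NO3, -1), 1 aqua (H2O, neutral). Ligand charge sum = -5.
Charge balance with ammonium (+1) requires 1 complex ion per 2 ammonium.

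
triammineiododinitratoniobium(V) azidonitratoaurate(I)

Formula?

Cation [Nb…]: ligand charges -3, Nb(V) ⇒ ion charge 2+.
Anion [Au…]: ligand charges -2, Au(I) ⇒ ion charge 1−.
One 2+ cation requires 2 of the 1− anion.

[NbI(NH3)3(NO3)2][Au(N3)(NO3)]2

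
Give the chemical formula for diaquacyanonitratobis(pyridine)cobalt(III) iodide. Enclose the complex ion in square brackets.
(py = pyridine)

Ligands: 2 aqua (H2O, neutral), 1 nitrato (NO3, -1), 2 pyridine (py, neutral), 1 cyano (CN, -1). Ligand charge sum = -2.
With Co in oxidation state +3, the complex ion is [Co...]^1+.
Charge balance with iodide (-1) requires 1 complex ion per 1 iodide.

[Co(CN)(H2O)2(NO3)(py)2]I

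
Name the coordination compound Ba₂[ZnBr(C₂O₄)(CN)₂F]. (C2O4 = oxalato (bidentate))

barium bromodicyanofluorooxalatozincate(II)

The 2 barium counter-ions carry a total charge of +4, so each complex ion is 4−.
Ligand charges: 1×fluoro (-1 each), 1×oxalato (-2 each), 2×cyano (-1 each), 1×bromo (-1 each); total -6. So Zn + (-6) = 4−, giving Zn = +2.
Ligands are named alphabetically: bromo before cyano before fluoro before oxalato.
The complex ion is anionic, so zinc takes the -ate form zincate(II).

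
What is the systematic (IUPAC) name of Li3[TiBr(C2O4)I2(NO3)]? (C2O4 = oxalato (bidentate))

lithium bromodiiodonitratooxalatotitanate(III)

The 3 lithium counter-ions carry a total charge of +3, so each complex ion is 3−.
Ligand charges: 1×bromo (-1 each), 1×oxalato (-2 each), 1×nitrato (-1 each), 2×iodo (-1 each); total -6. So Ti + (-6) = 3−, giving Ti = +3.
Ligands are named alphabetically: bromo before iodo before nitrato before oxalato.
The complex ion is anionic, so titanium takes the -ate form titanate(III).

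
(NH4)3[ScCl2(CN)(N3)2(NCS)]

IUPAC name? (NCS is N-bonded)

The 3 ammonium counter-ions carry a total charge of +3, so each complex ion is 3−.
Ligand charges: 1×isothiocyanato (-1 each), 2×azido (-1 each), 2×chloro (-1 each), 1×cyano (-1 each); total -6. So Sc + (-6) = 3−, giving Sc = +3.
Ligands are named alphabetically: azido before chloro before cyano before isothiocyanato.
The complex ion is anionic, so scandium takes the -ate form scandate(III).

ammonium diazidodichlorocyanoisothiocyanatoscandate(III)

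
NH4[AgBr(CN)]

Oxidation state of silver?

+1

1 ammonium outside the brackets (+1 each) → the complex ion is 1−.
Ligand charges: 1×CN = -1; 1×Br = -1; sum -2.
Ag + (-2) = 1− ⇒ Ag is +1.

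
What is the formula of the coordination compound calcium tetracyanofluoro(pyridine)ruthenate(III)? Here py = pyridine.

Ca[Ru(CN)4F(py)]

Ligands: 4 cyano (CN, -1), 1 pyridine (py, neutral), 1 fluoro (F, -1). Ligand charge sum = -5.
With Ru in oxidation state +3, the complex ion is [Ru...]^2−.
Charge balance with calcium (+2) requires 1 complex ion per 1 calcium.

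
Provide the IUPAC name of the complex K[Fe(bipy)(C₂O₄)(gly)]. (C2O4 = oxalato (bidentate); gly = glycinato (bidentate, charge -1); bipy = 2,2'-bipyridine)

The 1 potassium counter-ion carries a total charge of +1, so each complex ion is 1−.
Ligand charges: 1×oxalato (-2 each), 1×glycinato (-1 each), 1×2,2'-bipyridine (neutral); total -3. So Fe + (-3) = 1−, giving Fe = +2.
Ligands are named alphabetically: bipyridine before glycinato before oxalato.
The complex ion is anionic, so iron takes the -ate form ferrate(II).

potassium (2,2'-bipyridine)(glycinato)oxalatoferrate(II)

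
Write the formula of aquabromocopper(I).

[CuBr(H2O)]

Ligands: 1 aqua (H2O, neutral), 1 bromo (Br, -1). Ligand charge sum = -1.
With Cu in oxidation state +1, the complex ion is [Cu...].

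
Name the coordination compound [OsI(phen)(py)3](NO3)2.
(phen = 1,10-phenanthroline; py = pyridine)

iodo(1,10-phenanthroline)tris(pyridine)osmium(III) nitrate

The 2 nitrate counter-ions carry a total charge of -2, so each complex ion is 2+.
Ligand charges: 1×iodo (-1 each), 1×1,10-phenanthroline (neutral), 3×pyridine (neutral); total -1. So Os + (-1) = 2+, giving Os = +3.
Ligands are named alphabetically: iodo before phenanthroline before pyridine.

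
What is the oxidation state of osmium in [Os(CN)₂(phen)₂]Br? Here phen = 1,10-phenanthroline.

1 bromide outside the brackets (-1 each) → the complex ion is 1+.
Ligand charges: 2×CN = -2; 2×phen neutral; sum -2.
Os + (-2) = 1+ ⇒ Os is +3.

+3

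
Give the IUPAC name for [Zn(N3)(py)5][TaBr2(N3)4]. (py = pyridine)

azidopentakis(pyridine)zinc(II) tetraazidodibromotantalate(V)

Zinc is always +2 in its complexes; the cation's ligand charges sum to -1, so the complex cation is 1+.
A 1:1 salt means the anion carries the equal and opposite charge, 1−.
Anion: ligand charges sum to -6; for the ion to be 1−, Ta = +5.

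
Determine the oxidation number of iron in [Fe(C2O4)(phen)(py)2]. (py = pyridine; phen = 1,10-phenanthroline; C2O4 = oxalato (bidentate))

No counter-ion: the bracketed complex is neutral.
Ligand charges: 2×py neutral; 1×phen neutral; 1×C2O4 = -2; sum -2.
Fe + (-2) = 0 ⇒ Fe is +2.

+2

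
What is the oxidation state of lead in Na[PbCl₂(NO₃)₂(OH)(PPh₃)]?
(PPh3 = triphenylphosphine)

1 sodium outside the brackets (+1 each) → the complex ion is 1−.
Ligand charges: 1×OH = -1; 2×Cl = -2; 1×PPh3 neutral; 2×NO3 = -2; sum -5.
Pb + (-5) = 1− ⇒ Pb is +4.

+4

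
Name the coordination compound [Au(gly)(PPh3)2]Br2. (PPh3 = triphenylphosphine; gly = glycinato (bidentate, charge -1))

The 2 bromide counter-ions carry a total charge of -2, so each complex ion is 2+.
Ligand charges: 2×triphenylphosphine (neutral), 1×glycinato (-1 each); total -1. So Au + (-1) = 2+, giving Au = +3.
Ligands are named alphabetically: glycinato before triphenylphosphine.

(glycinato)bis(triphenylphosphine)gold(III) bromide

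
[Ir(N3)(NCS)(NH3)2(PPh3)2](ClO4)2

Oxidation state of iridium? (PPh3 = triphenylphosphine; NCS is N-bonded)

+4

2 perchlorate outside the brackets (-1 each) → the complex ion is 2+.
Ligand charges: 1×N3 = -1; 2×PPh3 neutral; 1×NCS = -1; 2×NH3 neutral; sum -2.
Ir + (-2) = 2+ ⇒ Ir is +4.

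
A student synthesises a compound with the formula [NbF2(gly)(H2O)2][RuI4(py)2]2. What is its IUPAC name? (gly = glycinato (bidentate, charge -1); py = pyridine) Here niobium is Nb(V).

diaquadifluoro(glycinato)niobium(V) tetraiodobis(pyridine)ruthenate(III)

Nb is given as +5; the cation's ligand charges sum to -3, so the complex cation is 2+.
With 2 anions per cation, each anion must be 2/2 = 1−.
Anion: ligand charges sum to -4; for the ion to be 1−, Ru = +3.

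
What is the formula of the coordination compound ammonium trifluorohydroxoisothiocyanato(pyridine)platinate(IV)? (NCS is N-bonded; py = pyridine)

Ligands: 1 isothiocyanato (NCS, -1), 3 fluoro (F, -1), 1 hydroxo (OH, -1), 1 pyridine (py, neutral). Ligand charge sum = -5.
With Pt in oxidation state +4, the complex ion is [Pt...]^1−.
Charge balance with ammonium (+1) requires 1 complex ion per 1 ammonium.

NH4[PtF3(NCS)(OH)(py)]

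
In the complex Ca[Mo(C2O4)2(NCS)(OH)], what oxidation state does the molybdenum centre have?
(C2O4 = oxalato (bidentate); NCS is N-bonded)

1 calcium outside the brackets (+2 each) → the complex ion is 2−.
Ligand charges: 2×C2O4 = -4; 1×OH = -1; 1×NCS = -1; sum -6.
Mo + (-6) = 2− ⇒ Mo is +4.

+4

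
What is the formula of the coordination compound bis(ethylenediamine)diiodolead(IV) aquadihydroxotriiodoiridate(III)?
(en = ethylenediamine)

Cation [Pb…]: ligand charges -2, Pb(IV) ⇒ ion charge 2+.
Anion [Ir…]: ligand charges -5, Ir(III) ⇒ ion charge 2−.

[Pb(en)2I2][Ir(H2O)I3(OH)2]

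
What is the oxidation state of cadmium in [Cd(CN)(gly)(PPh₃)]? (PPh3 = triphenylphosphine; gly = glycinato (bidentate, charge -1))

+2

No counter-ion: the bracketed complex is neutral.
Ligand charges: 1×PPh3 neutral; 1×CN = -1; 1×gly = -1; sum -2.
Cd + (-2) = 0 ⇒ Cd is +2.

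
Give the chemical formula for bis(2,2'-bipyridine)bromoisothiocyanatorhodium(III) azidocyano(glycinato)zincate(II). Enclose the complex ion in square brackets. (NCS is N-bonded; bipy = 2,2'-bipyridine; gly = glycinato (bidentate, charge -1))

[Rh(bipy)2Br(NCS)][Zn(CN)(gly)(N3)]

Cation [Rh…]: ligand charges -2, Rh(III) ⇒ ion charge 1+.
Anion [Zn…]: ligand charges -3, Zn(II) ⇒ ion charge 1−.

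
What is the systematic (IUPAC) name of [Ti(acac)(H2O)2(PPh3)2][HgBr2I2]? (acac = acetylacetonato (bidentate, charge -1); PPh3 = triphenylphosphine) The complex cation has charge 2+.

The complex cation is given as 2+; its ligand charges sum to -1, so Ti = +3.
A 1:1 salt means the anion carries the equal and opposite charge, 2−.
Anion: ligand charges sum to -4; for the ion to be 2−, Hg = +2.

(acetylacetonato)diaquabis(triphenylphosphine)titanium(III) dibromodiiodomercurate(II)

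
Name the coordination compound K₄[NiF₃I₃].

The 4 potassium counter-ions carry a total charge of +4, so each complex ion is 4−.
Ligand charges: 3×iodo (-1 each), 3×fluoro (-1 each); total -6. So Ni + (-6) = 4−, giving Ni = +2.
The complex ion is anionic, so nickel takes the -ate form nickelate(II).

potassium trifluorotriiodonickelate(II)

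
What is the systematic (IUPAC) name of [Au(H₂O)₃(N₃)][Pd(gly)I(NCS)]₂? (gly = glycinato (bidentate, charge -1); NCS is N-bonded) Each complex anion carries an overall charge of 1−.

Both ions are complex: the cation is named first with the plain metal name, the anion second with the -ate form; each ion's ligands are alphabetised independently.
The complex anion is given as 1−; its ligand charges sum to -3, so Pd = +2.
With 2 anions per cation, the cation must be 2×1 = 2+.
Cation: ligand charges sum to -1; for the ion to be 2+, Au = +3.

triaquaazidogold(III) (glycinato)iodoisothiocyanatopalladate(II)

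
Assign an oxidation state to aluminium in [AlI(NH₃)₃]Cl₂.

+3

2 chloride outside the brackets (-1 each) → the complex ion is 2+.
Ligand charges: 1×I = -1; 3×NH3 neutral; sum -1.
Al + (-1) = 2+ ⇒ Al is +3.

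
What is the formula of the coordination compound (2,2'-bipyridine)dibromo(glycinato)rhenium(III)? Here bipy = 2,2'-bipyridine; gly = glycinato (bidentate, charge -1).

[Re(bipy)Br2(gly)]

Ligands: 1 2,2'-bipyridine (bipy, neutral), 2 bromo (Br, -1), 1 glycinato (gly, -1). Ligand charge sum = -3.
With Re in oxidation state +3, the complex ion is [Re...].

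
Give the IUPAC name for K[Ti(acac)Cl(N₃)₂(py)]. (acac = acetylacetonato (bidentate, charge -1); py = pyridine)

The 1 potassium counter-ion carries a total charge of +1, so each complex ion is 1−.
Ligand charges: 2×azido (-1 each), 1×acetylacetonato (-1 each), 1×chloro (-1 each), 1×pyridine (neutral); total -4. So Ti + (-4) = 1−, giving Ti = +3.
Ligands are named alphabetically: acetylacetonato before azido before chloro before pyridine.
The complex ion is anionic, so titanium takes the -ate form titanate(III).

potassium (acetylacetonato)diazidochloro(pyridine)titanate(III)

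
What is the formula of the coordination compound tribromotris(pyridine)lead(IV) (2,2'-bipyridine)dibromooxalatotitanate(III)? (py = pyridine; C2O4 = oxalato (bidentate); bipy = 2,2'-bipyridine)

Cation [Pb…]: ligand charges -3, Pb(IV) ⇒ ion charge 1+.
Anion [Ti…]: ligand charges -4, Ti(III) ⇒ ion charge 1−.
One 1+ cation balances one 1− anion.

[PbBr3(py)3][Ti(bipy)Br2(C2O4)]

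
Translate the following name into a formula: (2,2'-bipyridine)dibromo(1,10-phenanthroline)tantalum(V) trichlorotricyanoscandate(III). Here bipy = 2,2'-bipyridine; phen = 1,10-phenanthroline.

[Ta(bipy)Br2(phen)][ScCl3(CN)3]

Cation [Ta…]: ligand charges -2, Ta(V) ⇒ ion charge 3+.
Anion [Sc…]: ligand charges -6, Sc(III) ⇒ ion charge 3−.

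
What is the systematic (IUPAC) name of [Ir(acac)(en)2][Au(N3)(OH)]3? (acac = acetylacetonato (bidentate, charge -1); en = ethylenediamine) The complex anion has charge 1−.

(acetylacetonato)bis(ethylenediamine)iridium(IV) azidohydroxoaurate(I)

Both ions are complex: the cation is named first with the plain metal name, the anion second with the -ate form; each ion's ligands are alphabetised independently.
The complex anion is given as 1−; its ligand charges sum to -2, so Au = +1.
With 3 anions per cation, the cation must be 3×1 = 3+.
Cation: ligand charges sum to -1; for the ion to be 3+, Ir = +4.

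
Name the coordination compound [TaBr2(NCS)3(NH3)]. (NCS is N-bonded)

There is no counter-ion, so the complex is neutral overall.
Ligand charges: 1×ammine (neutral), 2×bromo (-1 each), 3×isothiocyanato (-1 each); total -5. So Ta + (-5) = 0, giving Ta = +5.
Ligands are named alphabetically: ammine before bromo before isothiocyanato.

amminedibromotriisothiocyanatotantalum(V)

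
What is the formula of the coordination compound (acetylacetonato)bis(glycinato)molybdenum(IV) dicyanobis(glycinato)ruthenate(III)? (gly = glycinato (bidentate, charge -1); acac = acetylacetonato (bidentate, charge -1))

Cation [Mo…]: ligand charges -3, Mo(IV) ⇒ ion charge 1+.
Anion [Ru…]: ligand charges -4, Ru(III) ⇒ ion charge 1−.
One 1+ cation balances one 1− anion.

[Mo(acac)(gly)2][Ru(CN)2(gly)2]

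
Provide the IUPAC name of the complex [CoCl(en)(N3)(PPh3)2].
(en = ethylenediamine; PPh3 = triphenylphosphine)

There is no counter-ion, so the complex is neutral overall.
Ligand charges: 1×azido (-1 each), 1×ethylenediamine (neutral), 1×chloro (-1 each), 2×triphenylphosphine (neutral); total -2. So Co + (-2) = 0, giving Co = +2.
Ligands are named alphabetically: azido before chloro before ethylenediamine before triphenylphosphine.

azidochloro(ethylenediamine)bis(triphenylphosphine)cobalt(II)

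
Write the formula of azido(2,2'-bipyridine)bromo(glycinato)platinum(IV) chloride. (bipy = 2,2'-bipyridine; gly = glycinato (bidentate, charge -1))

Ligands: 1 2,2'-bipyridine (bipy, neutral), 1 azido (N3, -1), 1 bromo (Br, -1), 1 glycinato (gly, -1). Ligand charge sum = -3.
Charge balance with chloride (-1) requires 1 complex ion per 1 chloride.

[Pt(bipy)Br(gly)(N3)]Cl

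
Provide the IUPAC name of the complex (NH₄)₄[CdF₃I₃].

ammonium trifluorotriiodocadmate(II)

The 4 ammonium counter-ions carry a total charge of +4, so each complex ion is 4−.
Ligand charges: 3×fluoro (-1 each), 3×iodo (-1 each); total -6. So Cd + (-6) = 4−, giving Cd = +2.
Ligands are named alphabetically: fluoro before iodo.
The complex ion is anionic, so cadmium takes the -ate form cadmate(II).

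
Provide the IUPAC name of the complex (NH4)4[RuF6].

The 4 ammonium counter-ions carry a total charge of +4, so each complex ion is 4−.
Ligand charges: 6×fluoro (-1 each); total -6. So Ru + (-6) = 4−, giving Ru = +2.
The complex ion is anionic, so ruthenium takes the -ate form ruthenate(II).

ammonium hexafluororuthenate(II)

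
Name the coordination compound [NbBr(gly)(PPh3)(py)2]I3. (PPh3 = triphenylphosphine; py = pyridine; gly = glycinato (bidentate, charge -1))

bromo(glycinato)bis(pyridine)(triphenylphosphine)niobium(V) iodide

The 3 iodide counter-ions carry a total charge of -3, so each complex ion is 3+.
Ligand charges: 1×bromo (-1 each), 1×triphenylphosphine (neutral), 2×pyridine (neutral), 1×glycinato (-1 each); total -2. So Nb + (-2) = 3+, giving Nb = +5.
Ligands are named alphabetically: bromo before glycinato before pyridine before triphenylphosphine.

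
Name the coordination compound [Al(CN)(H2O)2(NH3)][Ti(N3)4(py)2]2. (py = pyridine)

amminediaquacyanoaluminium(III) tetraazidobis(pyridine)titanate(III)

Both ions are complex: the cation is named first with the plain metal name, the anion second with the -ate form; each ion's ligands are alphabetised independently.
Aluminium is always +3 in its complexes; the cation's ligand charges sum to -1, so the complex cation is 2+.
With 2 anions per cation, each anion must be 2/2 = 1−.
Anion: ligand charges sum to -4; for the ion to be 1−, Ti = +3.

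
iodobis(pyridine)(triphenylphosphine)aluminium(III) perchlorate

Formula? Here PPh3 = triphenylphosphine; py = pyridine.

[AlI(PPh3)(py)2](ClO4)2

Ligands: 1 triphenylphosphine (PPh3, neutral), 2 pyridine (py, neutral), 1 iodo (I, -1). Ligand charge sum = -1.
Charge balance with perchlorate (-1) requires 1 complex ion per 2 perchlorate.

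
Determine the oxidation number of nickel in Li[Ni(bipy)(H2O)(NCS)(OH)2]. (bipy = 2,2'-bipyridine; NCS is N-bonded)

+2

1 lithium outside the brackets (+1 each) → the complex ion is 1−.
Ligand charges: 1×H2O neutral; 2×OH = -2; 1×bipy neutral; 1×NCS = -1; sum -3.
Ni + (-3) = 1− ⇒ Ni is +2.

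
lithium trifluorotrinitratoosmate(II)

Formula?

Li4[OsF3(NO3)3]

Ligands: 3 fluoro (F, -1), 3 nitrato (NO3, -1). Ligand charge sum = -6.
With Os in oxidation state +2, the complex ion is [Os...]^4−.
Charge balance with lithium (+1) requires 1 complex ion per 4 lithium.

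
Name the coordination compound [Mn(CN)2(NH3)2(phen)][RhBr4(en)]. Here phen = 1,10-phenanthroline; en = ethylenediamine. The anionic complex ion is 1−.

Both ions are complex: the cation is named first with the plain metal name, the anion second with the -ate form; each ion's ligands are alphabetised independently.
The complex anion is given as 1−; its ligand charges sum to -4, so Rh = +3.
A 1:1 salt means the cation carries the equal and opposite charge, 1+.
Cation: ligand charges sum to -2; for the ion to be 1+, Mn = +3.

diamminedicyano(1,10-phenanthroline)manganese(III) tetrabromo(ethylenediamine)rhodate(III)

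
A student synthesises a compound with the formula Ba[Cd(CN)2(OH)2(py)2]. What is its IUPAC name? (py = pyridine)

The 1 barium counter-ion carries a total charge of +2, so each complex ion is 2−.
Ligand charges: 2×cyano (-1 each), 2×pyridine (neutral), 2×hydroxo (-1 each); total -4. So Cd + (-4) = 2−, giving Cd = +2.
The complex ion is anionic, so cadmium takes the -ate form cadmate(II).

barium dicyanodihydroxobis(pyridine)cadmate(II)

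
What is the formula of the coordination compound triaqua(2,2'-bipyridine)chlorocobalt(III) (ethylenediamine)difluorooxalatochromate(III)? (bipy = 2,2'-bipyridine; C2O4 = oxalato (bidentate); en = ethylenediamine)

[Co(bipy)Cl(H2O)3][Cr(C2O4)(en)F2]2

Cation [Co…]: ligand charges -1, Co(III) ⇒ ion charge 2+.
Anion [Cr…]: ligand charges -4, Cr(III) ⇒ ion charge 1−.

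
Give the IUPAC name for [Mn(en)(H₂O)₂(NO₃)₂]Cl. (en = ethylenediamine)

diaqua(ethylenediamine)dinitratomanganese(III) chloride

The 1 chloride counter-ion carries a total charge of -1, so each complex ion is 1+.
Ligand charges: 2×nitrato (-1 each), 1×ethylenediamine (neutral), 2×aqua (neutral); total -2. So Mn + (-2) = 1+, giving Mn = +3.
Ligands are named alphabetically: aqua before ethylenediamine before nitrato.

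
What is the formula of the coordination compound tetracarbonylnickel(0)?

Ligands: 4 carbonyl (CO, neutral). Ligand charge sum = 0.
With Ni in oxidation state 0, the complex ion is [Ni...].

[Ni(CO)4]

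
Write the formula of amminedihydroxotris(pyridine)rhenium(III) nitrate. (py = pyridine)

Ligands: 3 pyridine (py, neutral), 1 ammine (NH3, neutral), 2 hydroxo (OH, -1). Ligand charge sum = -2.
Charge balance with nitrate (-1) requires 1 complex ion per 1 nitrate.

[Re(NH3)(OH)2(py)3]NO3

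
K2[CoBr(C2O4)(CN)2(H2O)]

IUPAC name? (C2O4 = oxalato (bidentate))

The 2 potassium counter-ions carry a total charge of +2, so each complex ion is 2−.
Ligand charges: 1×bromo (-1 each), 2×cyano (-1 each), 1×oxalato (-2 each), 1×aqua (neutral); total -5. So Co + (-5) = 2−, giving Co = +3.
Ligands are named alphabetically: aqua before bromo before cyano before oxalato.
The complex ion is anionic, so cobalt takes the -ate form cobaltate(III).

potassium aquabromodicyanooxalatocobaltate(III)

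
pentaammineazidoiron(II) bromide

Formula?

Ligands: 1 azido (N3, -1), 5 ammine (NH3, neutral). Ligand charge sum = -1.
With Fe in oxidation state +2, the complex ion is [Fe...]^1+.
Charge balance with bromide (-1) requires 1 complex ion per 1 bromide.

[Fe(N3)(NH3)5]Br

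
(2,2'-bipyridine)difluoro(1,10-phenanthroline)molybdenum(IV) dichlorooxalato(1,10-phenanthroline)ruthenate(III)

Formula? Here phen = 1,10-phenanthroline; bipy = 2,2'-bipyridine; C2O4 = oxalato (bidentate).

[Mo(bipy)F2(phen)][Ru(C2O4)Cl2(phen)]2

Cation [Mo…]: ligand charges -2, Mo(IV) ⇒ ion charge 2+.
Anion [Ru…]: ligand charges -4, Ru(III) ⇒ ion charge 1−.
One 2+ cation requires 2 of the 1− anion.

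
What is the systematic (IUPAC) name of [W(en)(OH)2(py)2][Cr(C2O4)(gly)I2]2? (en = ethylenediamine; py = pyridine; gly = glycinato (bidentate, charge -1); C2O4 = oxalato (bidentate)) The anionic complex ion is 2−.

The complex anion is given as 2−; its ligand charges sum to -5, so Cr = +3.
With 2 anions per cation, the cation must be 2×2 = 4+.
Cation: ligand charges sum to -2; for the ion to be 4+, W = +6.

(ethylenediamine)dihydroxobis(pyridine)tungsten(VI) (glycinato)diiodooxalatochromate(III)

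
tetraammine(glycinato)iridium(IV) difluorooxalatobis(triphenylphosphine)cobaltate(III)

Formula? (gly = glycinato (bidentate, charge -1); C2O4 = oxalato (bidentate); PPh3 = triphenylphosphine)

Cation [Ir…]: ligand charges -1, Ir(IV) ⇒ ion charge 3+.
Anion [Co…]: ligand charges -4, Co(III) ⇒ ion charge 1−.
One 3+ cation requires 3 of the 1− anion.

[Ir(gly)(NH3)4][Co(C2O4)F2(PPh3)2]3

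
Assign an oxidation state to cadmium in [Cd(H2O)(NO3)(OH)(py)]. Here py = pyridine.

+2

No counter-ion: the bracketed complex is neutral.
Ligand charges: 1×OH = -1; 1×H2O neutral; 1×py neutral; 1×NO3 = -1; sum -2.
Cd + (-2) = 0 ⇒ Cd is +2.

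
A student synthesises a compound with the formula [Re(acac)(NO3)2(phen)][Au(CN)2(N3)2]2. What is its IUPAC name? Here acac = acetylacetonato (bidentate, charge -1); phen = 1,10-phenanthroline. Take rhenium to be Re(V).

(acetylacetonato)dinitrato(1,10-phenanthroline)rhenium(V) diazidodicyanoaurate(III)

Both ions are complex: the cation is named first with the plain metal name, the anion second with the -ate form; each ion's ligands are alphabetised independently.
Re is given as +5; the cation's ligand charges sum to -3, so the complex cation is 2+.
With 2 anions per cation, each anion must be 2/2 = 1−.
Anion: ligand charges sum to -4; for the ion to be 1−, Au = +3.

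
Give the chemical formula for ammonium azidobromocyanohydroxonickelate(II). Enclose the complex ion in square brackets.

Ligands: 1 bromo (Br, -1), 1 hydroxo (OH, -1), 1 cyano (CN, -1), 1 azido (N3, -1). Ligand charge sum = -4.
Charge balance with ammonium (+1) requires 1 complex ion per 2 ammonium.

(NH4)2[NiBr(CN)(N3)(OH)]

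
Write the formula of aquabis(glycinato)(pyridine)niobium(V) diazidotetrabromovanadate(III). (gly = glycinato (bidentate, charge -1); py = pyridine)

[Nb(gly)2(H2O)(py)][VBr4(N3)2]

Cation [Nb…]: ligand charges -2, Nb(V) ⇒ ion charge 3+.
Anion [V…]: ligand charges -6, V(III) ⇒ ion charge 3−.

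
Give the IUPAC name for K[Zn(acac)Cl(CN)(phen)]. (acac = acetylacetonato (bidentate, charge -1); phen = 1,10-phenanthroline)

The 1 potassium counter-ion carries a total charge of +1, so each complex ion is 1−.
Ligand charges: 1×chloro (-1 each), 1×cyano (-1 each), 1×acetylacetonato (-1 each), 1×1,10-phenanthroline (neutral); total -3. So Zn + (-3) = 1−, giving Zn = +2.
Ligands are named alphabetically: acetylacetonato before chloro before cyano before phenanthroline.
The complex ion is anionic, so zinc takes the -ate form zincate(II).

potassium (acetylacetonato)chlorocyano(1,10-phenanthroline)zincate(II)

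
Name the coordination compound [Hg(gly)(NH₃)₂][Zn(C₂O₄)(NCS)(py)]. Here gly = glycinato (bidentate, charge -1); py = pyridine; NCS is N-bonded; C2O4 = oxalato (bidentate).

diammine(glycinato)mercury(II) isothiocyanatooxalato(pyridine)zincate(II)

Both ions are complex: the cation is named first with the plain metal name, the anion second with the -ate form; each ion's ligands are alphabetised independently.
Zinc is always +2 in its complexes; the anion's ligand charges sum to -3, so the complex anion is 1−.
A 1:1 salt means the cation carries the equal and opposite charge, 1+.
Cation: ligand charges sum to -1; for the ion to be 1+, Hg = +2.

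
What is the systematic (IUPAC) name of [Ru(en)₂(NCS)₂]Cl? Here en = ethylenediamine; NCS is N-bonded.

bis(ethylenediamine)diisothiocyanatoruthenium(III) chloride

The 1 chloride counter-ion carries a total charge of -1, so each complex ion is 1+.
Ligand charges: 2×ethylenediamine (neutral), 2×isothiocyanato (-1 each); total -2. So Ru + (-2) = 1+, giving Ru = +3.
Ligands are named alphabetically: ethylenediamine before isothiocyanato.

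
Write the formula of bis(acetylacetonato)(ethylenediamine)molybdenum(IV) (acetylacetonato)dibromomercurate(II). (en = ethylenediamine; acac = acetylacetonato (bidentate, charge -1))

Cation [Mo…]: ligand charges -2, Mo(IV) ⇒ ion charge 2+.
Anion [Hg…]: ligand charges -3, Hg(II) ⇒ ion charge 1−.

[Mo(acac)2(en)][Hg(acac)Br2]2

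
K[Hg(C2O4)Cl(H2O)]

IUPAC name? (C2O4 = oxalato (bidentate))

potassium aquachlorooxalatomercurate(II)

The 1 potassium counter-ion carries a total charge of +1, so each complex ion is 1−.
Ligand charges: 1×oxalato (-2 each), 1×chloro (-1 each), 1×aqua (neutral); total -3. So Hg + (-3) = 1−, giving Hg = +2.
The complex ion is anionic, so mercury takes the -ate form mercurate(II).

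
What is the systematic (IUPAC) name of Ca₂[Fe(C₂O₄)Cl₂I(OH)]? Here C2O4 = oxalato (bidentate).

calcium dichlorohydroxoiodooxalatoferrate(II)

The 2 calcium counter-ions carry a total charge of +4, so each complex ion is 4−.
Ligand charges: 1×hydroxo (-1 each), 2×chloro (-1 each), 1×iodo (-1 each), 1×oxalato (-2 each); total -6. So Fe + (-6) = 4−, giving Fe = +2.
Ligands are named alphabetically: chloro before hydroxo before iodo before oxalato.
The complex ion is anionic, so iron takes the -ate form ferrate(II).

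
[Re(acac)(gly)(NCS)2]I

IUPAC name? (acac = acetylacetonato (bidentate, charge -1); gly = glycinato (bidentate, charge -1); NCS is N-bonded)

(acetylacetonato)(glycinato)diisothiocyanatorhenium(V) iodide

The 1 iodide counter-ion carries a total charge of -1, so each complex ion is 1+.
Ligand charges: 1×acetylacetonato (-1 each), 1×glycinato (-1 each), 2×isothiocyanato (-1 each); total -4. So Re + (-4) = 1+, giving Re = +5.
Ligands are named alphabetically: acetylacetonato before glycinato before isothiocyanato.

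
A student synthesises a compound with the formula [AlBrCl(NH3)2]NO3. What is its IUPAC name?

The 1 nitrate counter-ion carries a total charge of -1, so each complex ion is 1+.
Ligand charges: 2×ammine (neutral), 1×bromo (-1 each), 1×chloro (-1 each); total -2. So Al + (-2) = 1+, giving Al = +3.
Ligands are named alphabetically: ammine before bromo before chloro.

diamminebromochloroaluminium(III) nitrate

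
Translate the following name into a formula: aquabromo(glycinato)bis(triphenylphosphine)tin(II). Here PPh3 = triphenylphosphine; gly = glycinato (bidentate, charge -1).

[SnBr(gly)(H2O)(PPh3)2]

Ligands: 1 bromo (Br, -1), 2 triphenylphosphine (PPh3, neutral), 1 aqua (H2O, neutral), 1 glycinato (gly, -1). Ligand charge sum = -2.
With Sn in oxidation state +2, the complex ion is [Sn...].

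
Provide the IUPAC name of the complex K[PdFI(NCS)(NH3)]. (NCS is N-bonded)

The 1 potassium counter-ion carries a total charge of +1, so each complex ion is 1−.
Ligand charges: 1×iodo (-1 each), 1×isothiocyanato (-1 each), 1×fluoro (-1 each), 1×ammine (neutral); total -3. So Pd + (-3) = 1−, giving Pd = +2.
The complex ion is anionic, so palladium takes the -ate form palladate(II).

potassium amminefluoroiodoisothiocyanatopalladate(II)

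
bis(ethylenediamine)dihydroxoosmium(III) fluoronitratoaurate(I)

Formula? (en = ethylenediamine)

[Os(en)2(OH)2][AuF(NO3)]

Cation [Os…]: ligand charges -2, Os(III) ⇒ ion charge 1+.
Anion [Au…]: ligand charges -2, Au(I) ⇒ ion charge 1−.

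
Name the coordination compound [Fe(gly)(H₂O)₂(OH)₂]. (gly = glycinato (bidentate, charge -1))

There is no counter-ion, so the complex is neutral overall.
Ligand charges: 2×hydroxo (-1 each), 1×glycinato (-1 each), 2×aqua (neutral); total -3. So Fe + (-3) = 0, giving Fe = +3.
Ligands are named alphabetically: aqua before glycinato before hydroxo.

diaqua(glycinato)dihydroxoiron(III)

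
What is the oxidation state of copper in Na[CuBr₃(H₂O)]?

+2

1 sodium outside the brackets (+1 each) → the complex ion is 1−.
Ligand charges: 3×Br = -3; 1×H2O neutral; sum -3.
Cu + (-3) = 1− ⇒ Cu is +2.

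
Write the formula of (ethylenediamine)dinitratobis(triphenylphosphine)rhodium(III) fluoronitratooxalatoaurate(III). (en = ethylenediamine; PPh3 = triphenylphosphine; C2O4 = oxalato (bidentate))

[Rh(en)(NO3)2(PPh3)2][Au(C2O4)F(NO3)]

Cation [Rh…]: ligand charges -2, Rh(III) ⇒ ion charge 1+.
Anion [Au…]: ligand charges -4, Au(III) ⇒ ion charge 1−.
One 1+ cation balances one 1− anion.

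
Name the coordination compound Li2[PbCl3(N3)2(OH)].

lithium diazidotrichlorohydroxoplumbate(IV)

The 2 lithium counter-ions carry a total charge of +2, so each complex ion is 2−.
Ligand charges: 1×hydroxo (-1 each), 3×chloro (-1 each), 2×azido (-1 each); total -6. So Pb + (-6) = 2−, giving Pb = +4.
The complex ion is anionic, so lead takes the -ate form plumbate(IV).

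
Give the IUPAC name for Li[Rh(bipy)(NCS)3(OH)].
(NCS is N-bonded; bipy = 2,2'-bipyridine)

lithium (2,2'-bipyridine)hydroxotriisothiocyanatorhodate(III)

The 1 lithium counter-ion carries a total charge of +1, so each complex ion is 1−.
Ligand charges: 3×isothiocyanato (-1 each), 1×2,2'-bipyridine (neutral), 1×hydroxo (-1 each); total -4. So Rh + (-4) = 1−, giving Rh = +3.
Ligands are named alphabetically: bipyridine before hydroxo before isothiocyanato.
The complex ion is anionic, so rhodium takes the -ate form rhodate(III).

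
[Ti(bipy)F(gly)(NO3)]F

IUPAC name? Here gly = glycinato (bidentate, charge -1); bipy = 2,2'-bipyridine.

The 1 fluoride counter-ion carries a total charge of -1, so each complex ion is 1+.
Ligand charges: 1×fluoro (-1 each), 1×glycinato (-1 each), 1×2,2'-bipyridine (neutral), 1×nitrato (-1 each); total -3. So Ti + (-3) = 1+, giving Ti = +4.
Ligands are named alphabetically: bipyridine before fluoro before glycinato before nitrato.

(2,2'-bipyridine)fluoro(glycinato)nitratotitanium(IV) fluoride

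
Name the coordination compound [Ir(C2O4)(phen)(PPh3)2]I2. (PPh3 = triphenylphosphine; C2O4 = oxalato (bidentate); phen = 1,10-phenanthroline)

The 2 iodide counter-ions carry a total charge of -2, so each complex ion is 2+.
Ligand charges: 2×triphenylphosphine (neutral), 1×oxalato (-2 each), 1×1,10-phenanthroline (neutral); total -2. So Ir + (-2) = 2+, giving Ir = +4.
Ligands are named alphabetically: oxalato before phenanthroline before triphenylphosphine.

oxalato(1,10-phenanthroline)bis(triphenylphosphine)iridium(IV) iodide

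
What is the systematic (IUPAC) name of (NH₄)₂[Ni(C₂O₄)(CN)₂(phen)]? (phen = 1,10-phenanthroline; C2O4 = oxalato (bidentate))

The 2 ammonium counter-ions carry a total charge of +2, so each complex ion is 2−.
Ligand charges: 2×cyano (-1 each), 1×1,10-phenanthroline (neutral), 1×oxalato (-2 each); total -4. So Ni + (-4) = 2−, giving Ni = +2.
Ligands are named alphabetically: cyano before oxalato before phenanthroline.
The complex ion is anionic, so nickel takes the -ate form nickelate(II).

ammonium dicyanooxalato(1,10-phenanthroline)nickelate(II)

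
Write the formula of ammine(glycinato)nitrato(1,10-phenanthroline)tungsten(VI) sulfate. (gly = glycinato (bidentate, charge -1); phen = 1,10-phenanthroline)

Ligands: 1 glycinato (gly, -1), 1 nitrato (NO3, -1), 1 1,10-phenanthroline (phen, neutral), 1 ammine (NH3, neutral). Ligand charge sum = -2.
Charge balance with sulfate (-2) requires 1 complex ion per 2 sulfate.

[W(gly)(NH3)(NO3)(phen)](SO4)2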